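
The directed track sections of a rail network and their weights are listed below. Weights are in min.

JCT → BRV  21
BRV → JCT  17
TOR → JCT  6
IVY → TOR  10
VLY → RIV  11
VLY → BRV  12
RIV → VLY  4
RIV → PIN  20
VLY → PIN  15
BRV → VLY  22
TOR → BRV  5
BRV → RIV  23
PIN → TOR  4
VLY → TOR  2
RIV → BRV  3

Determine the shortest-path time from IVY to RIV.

Candidate routes:
IVY–TOR–BRV–VLY–RIV: 10+5+22+11 = 48
IVY–TOR–BRV–RIV: 10+5+23 = 38
The minimum is 38 min via IVY–TOR–BRV–RIV.

38 min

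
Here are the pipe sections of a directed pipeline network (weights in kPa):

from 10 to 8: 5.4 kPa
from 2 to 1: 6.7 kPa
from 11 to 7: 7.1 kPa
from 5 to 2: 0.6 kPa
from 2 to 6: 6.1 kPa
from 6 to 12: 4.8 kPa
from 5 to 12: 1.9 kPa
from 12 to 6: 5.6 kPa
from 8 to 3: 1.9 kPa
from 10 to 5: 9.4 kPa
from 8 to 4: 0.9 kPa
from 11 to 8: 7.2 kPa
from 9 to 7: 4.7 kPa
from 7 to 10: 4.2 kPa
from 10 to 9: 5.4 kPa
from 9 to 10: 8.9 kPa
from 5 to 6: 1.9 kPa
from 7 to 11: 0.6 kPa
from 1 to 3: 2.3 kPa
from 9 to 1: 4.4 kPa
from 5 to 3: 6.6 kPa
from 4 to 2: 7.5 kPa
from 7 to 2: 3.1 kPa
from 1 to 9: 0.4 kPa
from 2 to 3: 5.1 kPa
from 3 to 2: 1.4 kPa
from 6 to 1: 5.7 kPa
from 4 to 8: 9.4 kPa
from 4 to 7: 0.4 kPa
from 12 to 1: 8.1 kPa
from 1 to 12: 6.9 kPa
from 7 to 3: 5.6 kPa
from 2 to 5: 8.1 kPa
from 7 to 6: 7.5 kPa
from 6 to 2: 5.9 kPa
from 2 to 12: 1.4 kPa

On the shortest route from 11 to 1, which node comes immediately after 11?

7

Compare a few routes:
11 → 8 → 4 → 7 → 2 → 1: 7.2+0.9+0.4+3.1+6.7 = 18.3
11 → 8 → 3 → 2 → 1: 7.2+1.9+1.4+6.7 = 17.2
11 → 7 → 2 → 12 → 1: 7.1+3.1+1.4+8.1 = 19.7
11 → 7 → 2 → 1: 7.1+3.1+6.7 = 16.9
Cheapest is 11 → 7 → 2 → 1 at 16.9 kPa.
So from 11 the first move is to 7.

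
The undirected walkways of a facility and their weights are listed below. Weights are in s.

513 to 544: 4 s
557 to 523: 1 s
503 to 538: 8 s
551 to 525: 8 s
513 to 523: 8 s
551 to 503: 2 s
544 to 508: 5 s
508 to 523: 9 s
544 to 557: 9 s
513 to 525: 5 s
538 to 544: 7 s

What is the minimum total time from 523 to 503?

23 s

Shortest distances from 523:
523: 0
557: 1  (via 523)
513: 8  (via 523)
508: 9  (via 523)
544: 10  (via 557)
525: 13  (via 513)
538: 17  (via 544)
551: 21  (via 525)
503: 23  (via 551)
Shortest route: 523 → 513 → 525 → 551 → 503 = 23 s.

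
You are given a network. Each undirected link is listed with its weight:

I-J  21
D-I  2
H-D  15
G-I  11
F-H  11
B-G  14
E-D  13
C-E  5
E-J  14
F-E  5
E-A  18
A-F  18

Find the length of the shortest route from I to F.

Settle nodes by increasing distance from I:
I: 0
D: 2  (via I)
G: 11  (via I)
E: 15  (via D)
H: 17  (via D)
C: 20  (via E)
F: 20  (via E)
Shortest route: I → D → E → F = 20.

20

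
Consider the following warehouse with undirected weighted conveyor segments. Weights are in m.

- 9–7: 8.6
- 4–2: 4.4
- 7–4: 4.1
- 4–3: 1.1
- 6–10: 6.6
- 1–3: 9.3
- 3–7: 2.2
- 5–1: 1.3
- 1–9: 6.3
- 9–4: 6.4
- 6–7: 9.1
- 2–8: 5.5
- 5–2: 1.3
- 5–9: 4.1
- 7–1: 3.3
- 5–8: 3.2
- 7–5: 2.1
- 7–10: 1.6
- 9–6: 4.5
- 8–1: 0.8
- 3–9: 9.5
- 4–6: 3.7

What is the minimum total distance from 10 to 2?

5 m

Compare a few routes:
10 - 7 - 5 - 2: 1.6+2.1+1.3 = 5
10 - 7 - 3 - 4 - 2: 1.6+2.2+1.1+4.4 = 9.3
10 - 7 - 1 - 5 - 2: 1.6+3.3+1.3+1.3 = 7.5
Cheapest is 10 - 7 - 5 - 2 at 5 m.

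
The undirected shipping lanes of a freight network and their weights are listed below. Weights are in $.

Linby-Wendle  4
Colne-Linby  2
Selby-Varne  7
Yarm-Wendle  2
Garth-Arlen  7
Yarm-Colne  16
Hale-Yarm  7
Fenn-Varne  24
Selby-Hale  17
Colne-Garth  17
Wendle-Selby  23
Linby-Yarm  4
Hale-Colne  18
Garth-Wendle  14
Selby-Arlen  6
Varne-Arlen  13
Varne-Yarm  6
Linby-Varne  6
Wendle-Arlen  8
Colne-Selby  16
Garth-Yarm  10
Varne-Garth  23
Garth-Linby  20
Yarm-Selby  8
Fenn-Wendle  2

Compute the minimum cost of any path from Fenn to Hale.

Shortest distances from Fenn:
Fenn: 0
Wendle: 2  (via Fenn)
Yarm: 4  (via Wendle)
Linby: 6  (via Wendle)
Colne: 8  (via Linby)
Varne: 10  (via Yarm)
Arlen: 10  (via Wendle)
Hale: 11  (via Yarm)
Shortest route: Fenn–Wendle–Yarm–Hale = $11.

$11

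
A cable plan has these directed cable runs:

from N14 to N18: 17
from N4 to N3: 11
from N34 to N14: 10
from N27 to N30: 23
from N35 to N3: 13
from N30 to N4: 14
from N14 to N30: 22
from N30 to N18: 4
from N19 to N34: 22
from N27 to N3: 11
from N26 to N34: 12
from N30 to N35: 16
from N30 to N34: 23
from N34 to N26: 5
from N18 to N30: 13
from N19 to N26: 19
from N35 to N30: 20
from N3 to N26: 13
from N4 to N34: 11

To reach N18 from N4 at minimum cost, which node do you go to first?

Candidate routes:
N4 → N34 → N14 → N18: 11+10+17 = 38
N4 → N34 → N14 → N30 → N18: 11+10+22+4 = 47
Cheapest is N4 → N34 → N14 → N18 at 38.
So from N4 the first move is to N34.

N34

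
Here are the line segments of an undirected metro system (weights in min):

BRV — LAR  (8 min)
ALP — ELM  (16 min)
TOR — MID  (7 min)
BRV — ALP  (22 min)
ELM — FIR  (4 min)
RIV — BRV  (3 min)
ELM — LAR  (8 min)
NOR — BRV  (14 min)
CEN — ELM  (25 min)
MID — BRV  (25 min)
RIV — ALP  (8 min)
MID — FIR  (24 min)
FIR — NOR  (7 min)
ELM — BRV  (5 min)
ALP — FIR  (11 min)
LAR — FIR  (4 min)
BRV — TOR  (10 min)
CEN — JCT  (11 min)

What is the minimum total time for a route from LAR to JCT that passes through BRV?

49 min

Best LAR to BRV: LAR–BRV costing 8
Best BRV to JCT: BRV–ELM–CEN–JCT costing 41
Total via BRV: 8 + 41 = 49 min.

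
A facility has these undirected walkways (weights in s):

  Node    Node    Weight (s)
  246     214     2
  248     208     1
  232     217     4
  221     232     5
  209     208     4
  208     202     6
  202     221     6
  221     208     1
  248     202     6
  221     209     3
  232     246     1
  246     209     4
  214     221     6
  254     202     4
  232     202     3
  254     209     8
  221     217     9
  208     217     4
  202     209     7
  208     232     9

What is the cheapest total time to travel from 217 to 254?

Shortest distances from 217:
217: 0
232: 4  (via 217)
208: 4  (via 217)
248: 5  (via 208)
246: 5  (via 232)
221: 5  (via 208)
202: 7  (via 232)
214: 7  (via 246)
209: 8  (via 208)
254: 11  (via 202)
Shortest route: 217–232–202–254 = 11 s.

11 s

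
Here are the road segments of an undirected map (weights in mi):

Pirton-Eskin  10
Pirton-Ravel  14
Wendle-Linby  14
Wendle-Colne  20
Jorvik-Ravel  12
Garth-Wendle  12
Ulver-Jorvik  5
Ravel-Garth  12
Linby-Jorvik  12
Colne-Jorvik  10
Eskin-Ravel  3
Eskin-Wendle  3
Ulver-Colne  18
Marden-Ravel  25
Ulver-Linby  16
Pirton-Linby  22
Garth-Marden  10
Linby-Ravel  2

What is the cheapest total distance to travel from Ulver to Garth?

29 mi

Running Dijkstra from Ulver:
Ulver: 0
Jorvik: 5  (via Ulver)
Colne: 15  (via Jorvik)
Linby: 16  (via Ulver)
Ravel: 17  (via Jorvik)
Eskin: 20  (via Ravel)
Wendle: 23  (via Eskin)
Garth: 29  (via Ravel)
Shortest route: Ulver → Jorvik → Ravel → Garth = 29 mi.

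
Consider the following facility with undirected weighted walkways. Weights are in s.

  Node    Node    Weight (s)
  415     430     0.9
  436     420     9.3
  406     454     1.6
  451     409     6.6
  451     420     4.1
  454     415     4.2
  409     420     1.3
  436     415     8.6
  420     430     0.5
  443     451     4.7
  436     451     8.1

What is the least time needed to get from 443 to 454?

14.4 s

Running Dijkstra from 443:
443: 0
451: 4.7  (via 443)
420: 8.8  (via 451)
430: 9.3  (via 420)
409: 10.1  (via 420)
415: 10.2  (via 430)
436: 12.8  (via 451)
454: 14.4  (via 415)
Shortest route: 443–451–420–430–415–454 = 14.4 s.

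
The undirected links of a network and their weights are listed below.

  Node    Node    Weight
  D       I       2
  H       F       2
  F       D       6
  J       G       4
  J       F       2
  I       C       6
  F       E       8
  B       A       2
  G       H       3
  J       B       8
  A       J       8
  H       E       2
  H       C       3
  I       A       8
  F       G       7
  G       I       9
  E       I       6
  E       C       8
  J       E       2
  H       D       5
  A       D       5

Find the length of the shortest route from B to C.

Settle nodes by increasing distance from B:
B: 0
A: 2  (via B)
D: 7  (via A)
J: 8  (via B)
I: 9  (via D)
E: 10  (via J)
F: 10  (via J)
G: 12  (via J)
H: 12  (via D)
C: 15  (via I)
Shortest route: B → A → D → I → C = 15.

15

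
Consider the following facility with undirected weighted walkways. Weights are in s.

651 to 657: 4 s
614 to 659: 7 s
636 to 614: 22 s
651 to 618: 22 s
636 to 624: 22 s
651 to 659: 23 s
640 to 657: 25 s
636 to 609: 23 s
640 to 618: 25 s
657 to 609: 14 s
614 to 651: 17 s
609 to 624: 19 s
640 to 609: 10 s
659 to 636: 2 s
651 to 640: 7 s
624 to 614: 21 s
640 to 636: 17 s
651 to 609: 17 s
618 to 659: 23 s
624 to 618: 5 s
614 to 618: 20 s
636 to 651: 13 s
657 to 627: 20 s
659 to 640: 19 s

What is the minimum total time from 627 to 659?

Shortest distances from 627:
627: 0
657: 20  (via 627)
651: 24  (via 657)
640: 31  (via 651)
609: 34  (via 657)
636: 37  (via 651)
659: 39  (via 636)
Shortest route: 627–657–651–636–659 = 39 s.

39 s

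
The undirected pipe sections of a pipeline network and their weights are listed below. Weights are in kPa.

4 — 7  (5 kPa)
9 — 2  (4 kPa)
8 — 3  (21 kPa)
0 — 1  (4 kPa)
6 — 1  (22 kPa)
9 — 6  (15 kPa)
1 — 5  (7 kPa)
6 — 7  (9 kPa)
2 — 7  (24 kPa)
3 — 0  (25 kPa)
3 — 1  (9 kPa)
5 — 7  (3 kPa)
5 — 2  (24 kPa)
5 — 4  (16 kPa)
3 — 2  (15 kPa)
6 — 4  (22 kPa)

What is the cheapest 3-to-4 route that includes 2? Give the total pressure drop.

44 kPa

Shortest 3→2: 3–2 = 15
Best 2 to 4: 2–7–4 costing 29
Total via 2: 15 + 29 = 44 kPa.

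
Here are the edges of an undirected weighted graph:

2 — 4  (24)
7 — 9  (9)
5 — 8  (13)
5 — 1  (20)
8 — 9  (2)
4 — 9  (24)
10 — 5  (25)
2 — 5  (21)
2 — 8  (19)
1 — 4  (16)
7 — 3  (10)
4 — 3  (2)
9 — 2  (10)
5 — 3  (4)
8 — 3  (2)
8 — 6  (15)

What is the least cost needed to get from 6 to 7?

26

Enumerating some paths:
6 - 8 - 3 - 4 - 9 - 7: 15+2+2+24+9 = 52
6 - 8 - 9 - 7: 15+2+9 = 26
6 - 8 - 5 - 3 - 7: 15+13+4+10 = 42
6 - 8 - 3 - 7: 15+2+10 = 27
The minimum is 26 via 6 - 8 - 9 - 7.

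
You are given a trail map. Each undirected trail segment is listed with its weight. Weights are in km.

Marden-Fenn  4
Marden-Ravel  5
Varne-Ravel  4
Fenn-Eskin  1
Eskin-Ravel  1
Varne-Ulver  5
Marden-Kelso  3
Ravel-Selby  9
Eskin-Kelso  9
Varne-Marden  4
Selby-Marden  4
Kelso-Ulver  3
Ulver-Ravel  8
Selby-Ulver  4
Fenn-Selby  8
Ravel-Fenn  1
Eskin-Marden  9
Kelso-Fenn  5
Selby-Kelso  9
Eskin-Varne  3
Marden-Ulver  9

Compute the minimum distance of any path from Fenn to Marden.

4 km

Compare a few routes:
Fenn–Ravel–Marden: 1+5 = 6
Fenn–Marden: 4 = 4
Cheapest is Fenn–Marden at 4 km.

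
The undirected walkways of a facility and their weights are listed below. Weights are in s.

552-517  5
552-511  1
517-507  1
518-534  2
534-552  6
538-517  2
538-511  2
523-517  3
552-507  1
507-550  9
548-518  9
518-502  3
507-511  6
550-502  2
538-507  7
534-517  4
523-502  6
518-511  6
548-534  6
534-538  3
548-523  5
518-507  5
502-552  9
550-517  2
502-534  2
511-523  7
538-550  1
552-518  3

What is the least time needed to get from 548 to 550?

Settle nodes by increasing distance from 548:
548: 0
523: 5  (via 548)
534: 6  (via 548)
517: 8  (via 523)
518: 8  (via 534)
502: 8  (via 534)
538: 9  (via 534)
507: 9  (via 517)
552: 10  (via 507)
550: 10  (via 517)
Shortest route: 548–523–517–550 = 10 s.

10 s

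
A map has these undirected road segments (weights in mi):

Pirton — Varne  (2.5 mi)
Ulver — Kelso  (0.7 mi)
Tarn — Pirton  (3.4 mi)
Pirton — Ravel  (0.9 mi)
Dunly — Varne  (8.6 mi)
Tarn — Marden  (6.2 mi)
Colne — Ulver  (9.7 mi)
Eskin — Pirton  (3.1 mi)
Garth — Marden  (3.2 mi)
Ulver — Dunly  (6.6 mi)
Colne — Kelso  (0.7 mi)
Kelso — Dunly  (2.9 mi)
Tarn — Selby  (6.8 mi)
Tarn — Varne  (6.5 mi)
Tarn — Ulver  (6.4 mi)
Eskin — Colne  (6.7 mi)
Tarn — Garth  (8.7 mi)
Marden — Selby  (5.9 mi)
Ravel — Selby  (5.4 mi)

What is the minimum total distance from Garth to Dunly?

18.7 mi

Settle nodes by increasing distance from Garth:
Garth: 0
Marden: 3.2  (via Garth)
Tarn: 8.7  (via Garth)
Selby: 9.1  (via Marden)
Pirton: 12.1  (via Tarn)
Ravel: 13  (via Pirton)
Varne: 14.6  (via Pirton)
Ulver: 15.1  (via Tarn)
Eskin: 15.2  (via Pirton)
Kelso: 15.8  (via Ulver)
Colne: 16.5  (via Kelso)
Dunly: 18.7  (via Kelso)
Shortest route: Garth–Tarn–Ulver–Kelso–Dunly = 18.7 mi.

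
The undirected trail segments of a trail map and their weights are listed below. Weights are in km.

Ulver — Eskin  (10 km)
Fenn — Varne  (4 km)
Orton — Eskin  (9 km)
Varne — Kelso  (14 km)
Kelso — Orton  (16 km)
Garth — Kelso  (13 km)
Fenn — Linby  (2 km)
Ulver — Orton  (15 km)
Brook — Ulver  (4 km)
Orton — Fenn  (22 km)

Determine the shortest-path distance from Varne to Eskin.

Settle nodes by increasing distance from Varne:
Varne: 0
Fenn: 4  (via Varne)
Linby: 6  (via Fenn)
Kelso: 14  (via Varne)
Orton: 26  (via Fenn)
Garth: 27  (via Kelso)
Eskin: 35  (via Orton)
Shortest route: Varne → Fenn → Orton → Eskin = 35 km.

35 km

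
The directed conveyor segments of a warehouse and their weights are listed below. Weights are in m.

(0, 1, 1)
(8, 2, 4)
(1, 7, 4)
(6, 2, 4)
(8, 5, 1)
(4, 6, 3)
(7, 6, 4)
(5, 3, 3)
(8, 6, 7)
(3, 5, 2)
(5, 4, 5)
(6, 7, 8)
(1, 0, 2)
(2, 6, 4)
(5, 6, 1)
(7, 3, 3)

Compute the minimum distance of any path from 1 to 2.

12 m

Shortest distances from 1:
1: 0
0: 2  (via 1)
7: 4  (via 1)
3: 7  (via 7)
6: 8  (via 7)
5: 9  (via 3)
2: 12  (via 6)
Shortest route: 1 → 7 → 6 → 2 = 12 m.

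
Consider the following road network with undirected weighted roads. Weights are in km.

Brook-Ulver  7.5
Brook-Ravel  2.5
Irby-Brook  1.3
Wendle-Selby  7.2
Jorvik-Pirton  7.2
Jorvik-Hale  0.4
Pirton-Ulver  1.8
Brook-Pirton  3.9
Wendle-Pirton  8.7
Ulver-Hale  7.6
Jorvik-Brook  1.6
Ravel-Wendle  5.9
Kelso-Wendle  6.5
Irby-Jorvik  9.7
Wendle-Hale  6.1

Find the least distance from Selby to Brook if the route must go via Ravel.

15.6 km

Best Selby to Ravel: Selby–Wendle–Ravel costing 13.1
Shortest Ravel→Brook: Ravel–Brook = 2.5
Total via Ravel: 13.1 + 2.5 = 15.6 km.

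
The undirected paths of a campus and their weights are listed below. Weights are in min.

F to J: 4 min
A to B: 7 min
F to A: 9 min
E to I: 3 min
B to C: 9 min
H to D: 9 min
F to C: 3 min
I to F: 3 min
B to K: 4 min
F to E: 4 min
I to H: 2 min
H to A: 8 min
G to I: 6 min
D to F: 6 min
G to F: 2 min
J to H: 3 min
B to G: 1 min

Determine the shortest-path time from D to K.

13 min

Enumerating some paths:
D - F - G - B - K: 6+2+1+4 = 13
D - F - I - G - B - K: 6+3+6+1+4 = 20
D - H - I - F - G - B - K: 9+2+3+2+1+4 = 21
Cheapest is D - F - G - B - K at 13 min.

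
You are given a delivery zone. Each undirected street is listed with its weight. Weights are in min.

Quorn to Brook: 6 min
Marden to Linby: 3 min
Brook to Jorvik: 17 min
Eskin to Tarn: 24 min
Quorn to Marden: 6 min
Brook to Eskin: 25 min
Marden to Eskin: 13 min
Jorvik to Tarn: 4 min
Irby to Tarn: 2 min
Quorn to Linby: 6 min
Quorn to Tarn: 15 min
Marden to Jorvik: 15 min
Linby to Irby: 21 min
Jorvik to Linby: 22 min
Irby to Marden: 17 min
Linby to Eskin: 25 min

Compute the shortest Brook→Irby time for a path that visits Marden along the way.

Shortest Brook→Marden: Brook → Quorn → Marden = 12
Shortest Marden→Irby: Marden → Irby = 17
Total via Marden: 12 + 17 = 29 min.

29 min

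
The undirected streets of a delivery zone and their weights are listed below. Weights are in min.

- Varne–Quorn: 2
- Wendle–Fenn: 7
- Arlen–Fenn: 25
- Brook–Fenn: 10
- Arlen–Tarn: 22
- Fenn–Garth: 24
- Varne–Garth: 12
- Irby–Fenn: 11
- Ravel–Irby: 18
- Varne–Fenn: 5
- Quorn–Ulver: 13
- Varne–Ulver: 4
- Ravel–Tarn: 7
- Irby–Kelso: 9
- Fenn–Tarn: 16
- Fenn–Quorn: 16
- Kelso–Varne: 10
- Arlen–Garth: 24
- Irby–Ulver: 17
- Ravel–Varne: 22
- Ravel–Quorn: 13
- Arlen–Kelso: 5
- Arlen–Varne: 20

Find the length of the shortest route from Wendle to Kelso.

22 min

Candidate routes:
Wendle–Fenn–Arlen–Kelso: 7+25+5 = 37
Wendle–Fenn–Irby–Kelso: 7+11+9 = 27
Wendle–Fenn–Quorn–Varne–Kelso: 7+16+2+10 = 35
Wendle–Fenn–Varne–Kelso: 7+5+10 = 22
The minimum is 22 min via Wendle–Fenn–Varne–Kelso.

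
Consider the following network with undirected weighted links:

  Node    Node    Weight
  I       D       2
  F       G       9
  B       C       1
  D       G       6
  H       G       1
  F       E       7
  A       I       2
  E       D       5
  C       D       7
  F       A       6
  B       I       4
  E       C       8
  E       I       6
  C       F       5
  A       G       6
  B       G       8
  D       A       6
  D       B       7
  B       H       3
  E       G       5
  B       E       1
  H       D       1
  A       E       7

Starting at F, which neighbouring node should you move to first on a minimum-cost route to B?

C

Compare a few routes:
F → C → B: 5+1 = 6
F → G → H → B: 9+1+3 = 13
F → E → B: 7+1 = 8
F → A → I → B: 6+2+4 = 12
The minimum is 6 via F → C → B.
So from F the first move is to C.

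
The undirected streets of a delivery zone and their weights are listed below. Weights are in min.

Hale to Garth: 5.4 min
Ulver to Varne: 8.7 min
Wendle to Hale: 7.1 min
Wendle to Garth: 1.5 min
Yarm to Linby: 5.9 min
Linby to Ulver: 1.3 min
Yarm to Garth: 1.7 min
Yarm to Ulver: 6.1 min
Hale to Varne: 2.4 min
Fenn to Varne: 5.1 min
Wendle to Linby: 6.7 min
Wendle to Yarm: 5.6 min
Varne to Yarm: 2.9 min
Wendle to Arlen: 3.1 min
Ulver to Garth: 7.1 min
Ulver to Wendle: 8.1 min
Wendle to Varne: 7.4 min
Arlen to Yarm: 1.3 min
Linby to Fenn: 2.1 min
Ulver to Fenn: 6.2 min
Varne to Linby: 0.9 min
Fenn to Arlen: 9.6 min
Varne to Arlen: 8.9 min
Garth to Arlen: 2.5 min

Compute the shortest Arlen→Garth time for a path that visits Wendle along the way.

4.6 min

Shortest Arlen→Wendle: Arlen–Wendle = 3.1
Shortest Wendle→Garth: Wendle–Garth = 1.5
Total via Wendle: 3.1 + 1.5 = 4.6 min.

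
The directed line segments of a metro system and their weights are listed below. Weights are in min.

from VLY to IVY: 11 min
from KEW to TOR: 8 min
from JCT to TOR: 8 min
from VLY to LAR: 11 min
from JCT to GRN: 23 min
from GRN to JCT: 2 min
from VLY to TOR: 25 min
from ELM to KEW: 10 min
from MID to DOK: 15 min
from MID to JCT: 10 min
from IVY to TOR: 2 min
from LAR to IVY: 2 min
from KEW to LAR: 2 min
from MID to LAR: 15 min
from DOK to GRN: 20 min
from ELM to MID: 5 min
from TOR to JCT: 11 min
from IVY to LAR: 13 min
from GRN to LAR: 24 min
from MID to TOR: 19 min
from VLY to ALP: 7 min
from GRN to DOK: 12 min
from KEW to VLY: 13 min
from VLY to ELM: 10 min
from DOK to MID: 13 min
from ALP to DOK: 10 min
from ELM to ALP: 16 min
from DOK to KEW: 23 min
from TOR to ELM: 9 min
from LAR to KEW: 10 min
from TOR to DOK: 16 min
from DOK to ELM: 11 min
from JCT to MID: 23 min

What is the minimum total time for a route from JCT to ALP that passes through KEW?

Shortest JCT→KEW: JCT–TOR–ELM–KEW = 27
Best KEW to ALP: KEW–VLY–ALP costing 20
Total via KEW: 27 + 20 = 47 min.

47 min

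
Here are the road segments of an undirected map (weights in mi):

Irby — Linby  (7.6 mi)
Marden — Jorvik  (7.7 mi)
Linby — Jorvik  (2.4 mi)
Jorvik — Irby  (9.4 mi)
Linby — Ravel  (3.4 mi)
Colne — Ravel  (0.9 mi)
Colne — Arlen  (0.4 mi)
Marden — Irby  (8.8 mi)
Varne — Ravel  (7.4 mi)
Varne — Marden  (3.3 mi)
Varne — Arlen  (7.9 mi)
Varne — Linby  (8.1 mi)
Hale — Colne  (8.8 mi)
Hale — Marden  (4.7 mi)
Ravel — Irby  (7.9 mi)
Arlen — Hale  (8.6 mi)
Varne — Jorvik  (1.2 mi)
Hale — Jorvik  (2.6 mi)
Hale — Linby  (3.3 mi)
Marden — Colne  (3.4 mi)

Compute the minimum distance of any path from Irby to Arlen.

9.2 mi

Shortest distances from Irby:
Irby: 0
Linby: 7.6  (via Irby)
Ravel: 7.9  (via Irby)
Colne: 8.8  (via Ravel)
Marden: 8.8  (via Irby)
Arlen: 9.2  (via Colne)
Shortest route: Irby → Ravel → Colne → Arlen = 9.2 mi.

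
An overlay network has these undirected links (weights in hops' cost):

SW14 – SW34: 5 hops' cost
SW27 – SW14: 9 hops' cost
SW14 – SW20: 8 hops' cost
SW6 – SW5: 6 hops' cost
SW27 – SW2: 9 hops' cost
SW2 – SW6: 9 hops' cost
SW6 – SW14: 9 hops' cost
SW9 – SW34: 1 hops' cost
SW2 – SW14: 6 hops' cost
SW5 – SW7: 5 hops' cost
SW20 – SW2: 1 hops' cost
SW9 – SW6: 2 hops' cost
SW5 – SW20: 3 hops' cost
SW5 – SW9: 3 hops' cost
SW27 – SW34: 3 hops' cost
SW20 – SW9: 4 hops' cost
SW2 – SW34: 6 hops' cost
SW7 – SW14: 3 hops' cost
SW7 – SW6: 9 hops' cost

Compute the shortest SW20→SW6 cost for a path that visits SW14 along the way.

Shortest SW20→SW14: SW20–SW2–SW14 = 7
Best SW14 to SW6: SW14–SW34–SW9–SW6 costing 8
Total via SW14: 7 + 8 = 15 hops' cost.

15 hops' cost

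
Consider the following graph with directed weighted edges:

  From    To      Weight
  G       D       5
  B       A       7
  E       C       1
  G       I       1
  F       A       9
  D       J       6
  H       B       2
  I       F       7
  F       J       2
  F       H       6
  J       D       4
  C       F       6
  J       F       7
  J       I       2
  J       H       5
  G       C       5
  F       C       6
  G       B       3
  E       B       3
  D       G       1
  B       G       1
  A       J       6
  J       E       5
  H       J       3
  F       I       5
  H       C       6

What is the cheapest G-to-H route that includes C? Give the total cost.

17

Best G to C: G → C costing 5
Best C to H: C → F → H costing 12
Total via C: 5 + 12 = 17.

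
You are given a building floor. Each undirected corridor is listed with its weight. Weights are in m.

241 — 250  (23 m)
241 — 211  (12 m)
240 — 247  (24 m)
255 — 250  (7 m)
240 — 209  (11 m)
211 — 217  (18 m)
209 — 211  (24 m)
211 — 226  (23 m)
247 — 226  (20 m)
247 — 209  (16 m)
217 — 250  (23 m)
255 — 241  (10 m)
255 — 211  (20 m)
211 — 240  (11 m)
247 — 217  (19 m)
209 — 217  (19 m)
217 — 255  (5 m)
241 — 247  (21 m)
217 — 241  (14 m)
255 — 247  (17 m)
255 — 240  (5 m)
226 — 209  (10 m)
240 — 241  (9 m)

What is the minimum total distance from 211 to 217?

18 m

Settle nodes by increasing distance from 211:
211: 0
240: 11  (via 211)
241: 12  (via 211)
255: 16  (via 240)
217: 18  (via 211)
Shortest route: 211–217 = 18 m.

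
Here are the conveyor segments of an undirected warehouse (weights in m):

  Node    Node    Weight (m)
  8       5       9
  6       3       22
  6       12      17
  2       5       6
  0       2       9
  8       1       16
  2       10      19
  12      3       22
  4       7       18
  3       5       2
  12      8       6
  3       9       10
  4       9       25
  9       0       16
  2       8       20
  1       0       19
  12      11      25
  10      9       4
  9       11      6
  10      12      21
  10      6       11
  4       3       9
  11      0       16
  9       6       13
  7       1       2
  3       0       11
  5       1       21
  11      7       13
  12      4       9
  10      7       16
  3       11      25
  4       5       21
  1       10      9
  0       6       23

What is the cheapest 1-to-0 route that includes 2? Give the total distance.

Best 1 to 2: 1 → 5 → 2 costing 27
Shortest 2→0: 2 → 0 = 9
Total via 2: 27 + 9 = 36 m.

36 m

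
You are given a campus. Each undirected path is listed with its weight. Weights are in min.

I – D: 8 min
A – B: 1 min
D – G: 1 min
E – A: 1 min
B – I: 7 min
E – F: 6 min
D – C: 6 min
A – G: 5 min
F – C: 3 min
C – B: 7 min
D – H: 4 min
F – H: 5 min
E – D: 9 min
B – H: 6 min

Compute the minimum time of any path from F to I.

Compare a few routes:
F → C → B → I: 3+7+7 = 17
F → C → D → I: 3+6+8 = 17
F → E → A → B → I: 6+1+1+7 = 15
The minimum is 15 min via F → E → A → B → I.

15 min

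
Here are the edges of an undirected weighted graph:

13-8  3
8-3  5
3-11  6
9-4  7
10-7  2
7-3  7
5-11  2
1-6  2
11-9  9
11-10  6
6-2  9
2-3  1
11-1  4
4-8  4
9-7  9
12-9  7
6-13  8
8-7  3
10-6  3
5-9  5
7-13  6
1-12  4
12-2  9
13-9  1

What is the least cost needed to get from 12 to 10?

9

Compare a few routes:
12 - 9 - 13 - 8 - 7 - 10: 7+1+3+3+2 = 16
12 - 1 - 11 - 10: 4+4+6 = 14
12 - 1 - 6 - 10: 4+2+3 = 9
Cheapest is 12 - 1 - 6 - 10 at 9.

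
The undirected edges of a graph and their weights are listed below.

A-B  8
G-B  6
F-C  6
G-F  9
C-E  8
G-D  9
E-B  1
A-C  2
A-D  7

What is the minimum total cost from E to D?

16

Compare a few routes:
E–C–A–D: 8+2+7 = 17
E–B–G–F–C–A–D: 1+6+9+6+2+7 = 31
E–C–F–G–D: 8+6+9+9 = 32
E–B–G–D: 1+6+9 = 16
The minimum is 16 via E–B–G–D.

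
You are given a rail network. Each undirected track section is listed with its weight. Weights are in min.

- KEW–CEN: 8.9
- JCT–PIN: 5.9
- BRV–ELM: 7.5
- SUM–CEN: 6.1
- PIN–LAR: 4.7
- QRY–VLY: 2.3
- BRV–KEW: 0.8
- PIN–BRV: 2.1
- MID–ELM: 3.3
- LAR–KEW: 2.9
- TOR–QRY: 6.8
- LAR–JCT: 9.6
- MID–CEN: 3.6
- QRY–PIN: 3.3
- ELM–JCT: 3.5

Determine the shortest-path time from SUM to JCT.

Enumerating some paths:
SUM → CEN → KEW → BRV → PIN → JCT: 6.1+8.9+0.8+2.1+5.9 = 23.8
SUM → CEN → MID → ELM → JCT: 6.1+3.6+3.3+3.5 = 16.5
Cheapest is SUM → CEN → MID → ELM → JCT at 16.5 min.

16.5 min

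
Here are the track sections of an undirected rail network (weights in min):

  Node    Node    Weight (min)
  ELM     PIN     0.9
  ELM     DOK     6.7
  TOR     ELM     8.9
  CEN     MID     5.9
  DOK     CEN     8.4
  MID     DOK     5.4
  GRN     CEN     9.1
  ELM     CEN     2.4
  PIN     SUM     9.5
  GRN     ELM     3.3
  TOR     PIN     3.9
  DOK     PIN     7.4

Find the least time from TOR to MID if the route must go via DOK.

Best TOR to DOK: TOR → PIN → DOK costing 11.3
Shortest DOK→MID: DOK → MID = 5.4
Total via DOK: 11.3 + 5.4 = 16.7 min.

16.7 min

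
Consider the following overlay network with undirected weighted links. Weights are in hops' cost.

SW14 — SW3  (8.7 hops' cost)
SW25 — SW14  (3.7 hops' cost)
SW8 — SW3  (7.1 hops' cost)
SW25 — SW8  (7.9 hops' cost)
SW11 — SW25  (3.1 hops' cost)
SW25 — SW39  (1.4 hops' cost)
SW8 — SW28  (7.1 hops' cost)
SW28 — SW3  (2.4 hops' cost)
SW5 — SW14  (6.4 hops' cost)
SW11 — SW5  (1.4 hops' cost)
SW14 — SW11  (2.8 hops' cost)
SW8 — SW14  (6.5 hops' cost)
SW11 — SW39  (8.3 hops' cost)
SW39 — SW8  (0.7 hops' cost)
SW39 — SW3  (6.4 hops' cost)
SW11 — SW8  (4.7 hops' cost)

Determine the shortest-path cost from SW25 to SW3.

Compare a few routes:
SW25 → SW39 → SW8 → SW28 → SW3: 1.4+0.7+7.1+2.4 = 11.6
SW25 → SW39 → SW8 → SW3: 1.4+0.7+7.1 = 9.2
SW25 → SW39 → SW3: 1.4+6.4 = 7.8
Cheapest is SW25 → SW39 → SW3 at 7.8 hops' cost.

7.8 hops' cost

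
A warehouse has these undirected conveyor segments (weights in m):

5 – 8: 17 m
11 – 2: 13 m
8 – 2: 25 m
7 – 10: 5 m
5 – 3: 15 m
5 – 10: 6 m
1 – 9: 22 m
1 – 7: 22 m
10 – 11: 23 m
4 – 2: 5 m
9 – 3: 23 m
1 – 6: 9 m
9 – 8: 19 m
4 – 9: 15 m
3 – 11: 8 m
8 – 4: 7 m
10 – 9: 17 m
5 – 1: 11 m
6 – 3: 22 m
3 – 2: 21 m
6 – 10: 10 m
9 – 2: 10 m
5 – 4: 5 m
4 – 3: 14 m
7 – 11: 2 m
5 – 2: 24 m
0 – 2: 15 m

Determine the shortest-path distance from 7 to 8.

23 m

Candidate routes:
7–10–5–8: 5+6+17 = 28
7–11–2–4–8: 2+13+5+7 = 27
7–10–5–4–8: 5+6+5+7 = 23
Cheapest is 7–10–5–4–8 at 23 m.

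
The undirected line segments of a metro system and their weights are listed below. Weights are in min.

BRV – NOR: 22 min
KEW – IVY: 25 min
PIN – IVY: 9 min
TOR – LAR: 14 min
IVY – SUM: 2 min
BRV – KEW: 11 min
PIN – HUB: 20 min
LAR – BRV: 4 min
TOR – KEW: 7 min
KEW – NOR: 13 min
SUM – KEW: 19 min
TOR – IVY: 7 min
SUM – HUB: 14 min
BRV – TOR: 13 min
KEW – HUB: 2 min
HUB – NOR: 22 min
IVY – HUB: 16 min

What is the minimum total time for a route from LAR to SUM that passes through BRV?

26 min

Best LAR to BRV: LAR–BRV costing 4
Best BRV to SUM: BRV–TOR–IVY–SUM costing 22
Total via BRV: 4 + 22 = 26 min.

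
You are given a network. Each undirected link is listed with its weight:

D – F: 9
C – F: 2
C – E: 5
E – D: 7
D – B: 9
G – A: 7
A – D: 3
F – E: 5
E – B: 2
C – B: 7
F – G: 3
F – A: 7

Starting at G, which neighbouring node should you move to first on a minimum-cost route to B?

F

Enumerating some paths:
G - F - E - B: 3+5+2 = 10
G - F - C - B: 3+2+7 = 12
G - F - C - E - B: 3+2+5+2 = 12
G - A - D - B: 7+3+9 = 19
The minimum is 10 via G - F - E - B.
So from G the first move is to F.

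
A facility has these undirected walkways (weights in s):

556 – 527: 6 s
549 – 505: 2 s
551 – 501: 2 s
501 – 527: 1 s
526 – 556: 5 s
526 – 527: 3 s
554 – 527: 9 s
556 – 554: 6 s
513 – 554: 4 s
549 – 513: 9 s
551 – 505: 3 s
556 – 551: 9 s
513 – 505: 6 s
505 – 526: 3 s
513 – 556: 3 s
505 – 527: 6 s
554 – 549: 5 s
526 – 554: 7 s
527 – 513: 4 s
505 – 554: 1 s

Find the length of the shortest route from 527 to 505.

6 s

Settle nodes by increasing distance from 527:
527: 0
501: 1  (via 527)
551: 3  (via 501)
526: 3  (via 527)
513: 4  (via 527)
556: 6  (via 527)
505: 6  (via 527)
Shortest route: 527 → 505 = 6 s.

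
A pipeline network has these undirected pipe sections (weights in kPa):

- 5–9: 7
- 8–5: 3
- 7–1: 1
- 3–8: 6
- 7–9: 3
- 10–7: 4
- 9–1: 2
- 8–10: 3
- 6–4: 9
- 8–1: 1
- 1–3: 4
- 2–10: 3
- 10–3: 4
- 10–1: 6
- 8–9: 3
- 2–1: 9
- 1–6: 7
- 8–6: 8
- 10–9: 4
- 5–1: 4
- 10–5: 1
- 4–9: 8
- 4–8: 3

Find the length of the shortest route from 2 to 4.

9 kPa

Running Dijkstra from 2:
2: 0
10: 3  (via 2)
5: 4  (via 10)
8: 6  (via 10)
1: 7  (via 8)
3: 7  (via 10)
7: 7  (via 10)
9: 7  (via 10)
4: 9  (via 8)
Shortest route: 2 → 10 → 8 → 4 = 9 kPa.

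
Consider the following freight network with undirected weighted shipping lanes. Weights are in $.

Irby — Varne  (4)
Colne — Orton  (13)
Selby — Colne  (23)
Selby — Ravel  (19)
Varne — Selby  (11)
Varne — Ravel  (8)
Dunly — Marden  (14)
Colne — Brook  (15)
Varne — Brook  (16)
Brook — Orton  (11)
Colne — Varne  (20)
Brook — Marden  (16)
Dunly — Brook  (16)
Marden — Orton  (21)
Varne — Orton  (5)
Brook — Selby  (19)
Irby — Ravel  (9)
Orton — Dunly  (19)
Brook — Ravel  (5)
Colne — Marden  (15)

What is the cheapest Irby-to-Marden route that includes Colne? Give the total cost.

$37

Shortest Irby→Colne: Irby–Varne–Orton–Colne = 22
Shortest Colne→Marden: Colne–Marden = 15
Total via Colne: 22 + 15 = $37.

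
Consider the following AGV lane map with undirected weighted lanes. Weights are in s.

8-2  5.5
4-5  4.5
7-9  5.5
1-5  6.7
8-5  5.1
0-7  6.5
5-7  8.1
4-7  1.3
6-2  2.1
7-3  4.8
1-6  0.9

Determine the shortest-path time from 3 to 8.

15.7 s

Candidate routes:
3 → 7 → 4 → 5 → 1 → 6 → 2 → 8: 4.8+1.3+4.5+6.7+0.9+2.1+5.5 = 25.8
3 → 7 → 4 → 5 → 8: 4.8+1.3+4.5+5.1 = 15.7
3 → 7 → 5 → 8: 4.8+8.1+5.1 = 18
The minimum is 15.7 s via 3 → 7 → 4 → 5 → 8.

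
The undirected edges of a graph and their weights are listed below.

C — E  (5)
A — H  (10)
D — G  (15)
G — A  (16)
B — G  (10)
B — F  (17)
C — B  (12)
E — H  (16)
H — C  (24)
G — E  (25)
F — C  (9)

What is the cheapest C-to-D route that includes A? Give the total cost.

62

Best C to A: C → E → H → A costing 31
Shortest A→D: A → G → D = 31
Total via A: 31 + 31 = 62.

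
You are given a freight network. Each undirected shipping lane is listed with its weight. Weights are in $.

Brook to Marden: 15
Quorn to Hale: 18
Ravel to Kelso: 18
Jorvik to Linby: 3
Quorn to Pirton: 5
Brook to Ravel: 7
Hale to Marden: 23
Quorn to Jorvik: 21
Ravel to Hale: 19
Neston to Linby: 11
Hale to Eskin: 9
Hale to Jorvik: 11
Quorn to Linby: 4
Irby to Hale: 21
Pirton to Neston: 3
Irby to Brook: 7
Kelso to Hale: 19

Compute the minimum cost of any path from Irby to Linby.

$35

Running Dijkstra from Irby:
Irby: 0
Brook: 7  (via Irby)
Ravel: 14  (via Brook)
Hale: 21  (via Irby)
Marden: 22  (via Brook)
Eskin: 30  (via Hale)
Kelso: 32  (via Ravel)
Jorvik: 32  (via Hale)
Linby: 35  (via Jorvik)
Shortest route: Irby → Hale → Jorvik → Linby = $35.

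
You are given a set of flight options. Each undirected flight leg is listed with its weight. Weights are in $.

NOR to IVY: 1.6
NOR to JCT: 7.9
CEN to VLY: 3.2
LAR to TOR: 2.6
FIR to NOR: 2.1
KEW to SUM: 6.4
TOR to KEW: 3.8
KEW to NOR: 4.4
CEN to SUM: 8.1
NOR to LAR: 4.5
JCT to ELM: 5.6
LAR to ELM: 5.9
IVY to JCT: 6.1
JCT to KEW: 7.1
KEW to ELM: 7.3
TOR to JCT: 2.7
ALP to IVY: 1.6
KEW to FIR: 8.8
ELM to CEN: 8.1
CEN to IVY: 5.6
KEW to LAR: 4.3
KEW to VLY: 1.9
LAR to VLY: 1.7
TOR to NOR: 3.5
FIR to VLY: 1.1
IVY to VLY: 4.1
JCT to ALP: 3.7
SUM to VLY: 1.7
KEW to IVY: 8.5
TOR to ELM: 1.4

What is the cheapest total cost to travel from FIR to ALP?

Shortest distances from FIR:
FIR: 0
VLY: 1.1  (via FIR)
NOR: 2.1  (via FIR)
SUM: 2.8  (via VLY)
LAR: 2.8  (via VLY)
KEW: 3  (via VLY)
IVY: 3.7  (via NOR)
CEN: 4.3  (via VLY)
ALP: 5.3  (via IVY)
Shortest route: FIR → NOR → IVY → ALP = $5.3.

$5.3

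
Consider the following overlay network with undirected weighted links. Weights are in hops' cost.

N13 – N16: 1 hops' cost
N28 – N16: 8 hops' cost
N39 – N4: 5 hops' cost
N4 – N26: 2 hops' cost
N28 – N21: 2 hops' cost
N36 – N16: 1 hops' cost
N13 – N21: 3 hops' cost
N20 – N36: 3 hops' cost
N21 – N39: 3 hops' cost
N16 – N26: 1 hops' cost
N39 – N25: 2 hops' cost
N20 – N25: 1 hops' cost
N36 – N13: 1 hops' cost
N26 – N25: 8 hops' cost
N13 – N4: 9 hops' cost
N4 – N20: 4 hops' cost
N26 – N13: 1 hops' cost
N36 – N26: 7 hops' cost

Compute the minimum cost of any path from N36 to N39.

6 hops' cost

Candidate routes:
N36 - N16 - N13 - N21 - N39: 1+1+3+3 = 8
N36 - N20 - N25 - N39: 3+1+2 = 6
N36 - N13 - N21 - N39: 1+3+3 = 7
Cheapest is N36 - N20 - N25 - N39 at 6 hops' cost.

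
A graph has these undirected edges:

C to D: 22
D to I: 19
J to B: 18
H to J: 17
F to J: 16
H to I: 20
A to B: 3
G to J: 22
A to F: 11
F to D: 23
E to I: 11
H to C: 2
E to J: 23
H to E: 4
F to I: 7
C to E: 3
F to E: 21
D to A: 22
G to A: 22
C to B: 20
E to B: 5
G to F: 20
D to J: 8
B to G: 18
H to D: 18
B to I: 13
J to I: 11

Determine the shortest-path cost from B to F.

14

Candidate routes:
B–I–F: 13+7 = 20
B–A–F: 3+11 = 14
Cheapest is B–A–F at 14.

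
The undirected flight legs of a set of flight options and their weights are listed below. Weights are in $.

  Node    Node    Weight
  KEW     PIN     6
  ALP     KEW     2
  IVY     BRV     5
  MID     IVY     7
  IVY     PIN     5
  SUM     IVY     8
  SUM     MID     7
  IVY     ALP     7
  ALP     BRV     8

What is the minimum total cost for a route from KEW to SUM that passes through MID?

Best KEW to MID: KEW → ALP → IVY → MID costing 16
Best MID to SUM: MID → SUM costing 7
Total via MID: 16 + 7 = $23.

$23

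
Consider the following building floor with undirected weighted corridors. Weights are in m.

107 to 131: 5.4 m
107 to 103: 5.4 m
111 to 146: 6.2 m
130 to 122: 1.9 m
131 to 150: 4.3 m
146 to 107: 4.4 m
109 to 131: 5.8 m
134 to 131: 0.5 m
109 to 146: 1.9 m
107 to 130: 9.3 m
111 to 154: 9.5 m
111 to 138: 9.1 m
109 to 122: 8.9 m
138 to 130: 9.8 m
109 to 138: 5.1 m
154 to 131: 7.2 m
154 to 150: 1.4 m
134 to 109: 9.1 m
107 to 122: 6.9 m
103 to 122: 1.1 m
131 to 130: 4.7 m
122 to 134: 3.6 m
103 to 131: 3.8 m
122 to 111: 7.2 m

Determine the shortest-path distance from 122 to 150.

Running Dijkstra from 122:
122: 0
103: 1.1  (via 122)
130: 1.9  (via 122)
134: 3.6  (via 122)
131: 4.1  (via 134)
107: 6.5  (via 103)
111: 7.2  (via 122)
150: 8.4  (via 131)
Shortest route: 122–134–131–150 = 8.4 m.

8.4 m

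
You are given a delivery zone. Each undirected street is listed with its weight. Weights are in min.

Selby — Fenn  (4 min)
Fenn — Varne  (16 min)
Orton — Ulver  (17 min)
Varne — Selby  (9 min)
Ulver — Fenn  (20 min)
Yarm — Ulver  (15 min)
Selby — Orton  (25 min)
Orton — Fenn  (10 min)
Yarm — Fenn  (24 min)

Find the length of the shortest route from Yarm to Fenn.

Running Dijkstra from Yarm:
Yarm: 0
Ulver: 15  (via Yarm)
Fenn: 24  (via Yarm)
Shortest route: Yarm–Fenn = 24 min.

24 min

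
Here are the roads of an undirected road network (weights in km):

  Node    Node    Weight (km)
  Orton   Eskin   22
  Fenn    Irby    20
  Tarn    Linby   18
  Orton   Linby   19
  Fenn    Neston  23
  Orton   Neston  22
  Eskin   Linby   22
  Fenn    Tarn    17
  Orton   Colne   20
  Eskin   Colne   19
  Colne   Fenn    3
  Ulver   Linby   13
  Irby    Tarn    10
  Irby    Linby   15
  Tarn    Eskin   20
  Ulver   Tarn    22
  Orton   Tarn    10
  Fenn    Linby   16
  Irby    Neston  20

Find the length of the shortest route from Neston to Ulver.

48 km

Candidate routes:
Neston–Irby–Tarn–Ulver: 20+10+22 = 52
Neston–Fenn–Linby–Ulver: 23+16+13 = 52
Neston–Irby–Linby–Ulver: 20+15+13 = 48
Cheapest is Neston–Irby–Linby–Ulver at 48 km.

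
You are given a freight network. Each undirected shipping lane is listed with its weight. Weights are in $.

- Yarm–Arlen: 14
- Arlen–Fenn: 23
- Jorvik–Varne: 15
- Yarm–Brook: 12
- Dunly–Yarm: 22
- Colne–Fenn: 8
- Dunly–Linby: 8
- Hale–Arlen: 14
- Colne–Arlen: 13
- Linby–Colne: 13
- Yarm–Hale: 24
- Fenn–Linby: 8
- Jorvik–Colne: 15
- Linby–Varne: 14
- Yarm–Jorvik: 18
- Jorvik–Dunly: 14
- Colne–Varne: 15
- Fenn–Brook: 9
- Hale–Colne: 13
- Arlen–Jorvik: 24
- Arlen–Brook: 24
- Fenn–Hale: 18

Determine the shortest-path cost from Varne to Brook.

$31

Shortest distances from Varne:
Varne: 0
Linby: 14  (via Varne)
Colne: 15  (via Varne)
Jorvik: 15  (via Varne)
Fenn: 22  (via Linby)
Dunly: 22  (via Linby)
Arlen: 28  (via Colne)
Hale: 28  (via Colne)
Brook: 31  (via Fenn)
Shortest route: Varne → Linby → Fenn → Brook = $31.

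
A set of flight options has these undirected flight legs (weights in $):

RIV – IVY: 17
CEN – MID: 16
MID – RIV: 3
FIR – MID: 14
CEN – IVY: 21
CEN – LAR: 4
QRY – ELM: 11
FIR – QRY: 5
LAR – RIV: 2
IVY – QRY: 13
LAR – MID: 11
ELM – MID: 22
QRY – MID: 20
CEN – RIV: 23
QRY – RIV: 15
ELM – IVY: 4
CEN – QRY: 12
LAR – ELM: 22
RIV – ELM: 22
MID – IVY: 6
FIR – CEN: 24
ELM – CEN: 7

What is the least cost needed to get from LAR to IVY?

$11

Running Dijkstra from LAR:
LAR: 0
RIV: 2  (via LAR)
CEN: 4  (via LAR)
MID: 5  (via RIV)
IVY: 11  (via MID)
Shortest route: LAR → RIV → MID → IVY = $11.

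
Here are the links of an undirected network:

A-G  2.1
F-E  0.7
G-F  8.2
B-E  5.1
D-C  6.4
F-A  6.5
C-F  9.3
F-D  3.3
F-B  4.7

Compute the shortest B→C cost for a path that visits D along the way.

14.4

Shortest B→D: B → F → D = 8
Shortest D→C: D → C = 6.4
Total via D: 8 + 6.4 = 14.4.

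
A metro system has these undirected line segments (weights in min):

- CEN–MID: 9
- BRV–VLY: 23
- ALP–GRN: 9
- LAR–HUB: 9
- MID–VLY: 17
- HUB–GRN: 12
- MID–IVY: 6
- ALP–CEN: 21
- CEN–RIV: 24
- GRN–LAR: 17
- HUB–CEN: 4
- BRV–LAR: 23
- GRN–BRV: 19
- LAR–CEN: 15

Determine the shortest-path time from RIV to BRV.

59 min

Settle nodes by increasing distance from RIV:
RIV: 0
CEN: 24  (via RIV)
HUB: 28  (via CEN)
MID: 33  (via CEN)
LAR: 37  (via HUB)
IVY: 39  (via MID)
GRN: 40  (via HUB)
ALP: 45  (via CEN)
VLY: 50  (via MID)
BRV: 59  (via GRN)
Shortest route: RIV–CEN–HUB–GRN–BRV = 59 min.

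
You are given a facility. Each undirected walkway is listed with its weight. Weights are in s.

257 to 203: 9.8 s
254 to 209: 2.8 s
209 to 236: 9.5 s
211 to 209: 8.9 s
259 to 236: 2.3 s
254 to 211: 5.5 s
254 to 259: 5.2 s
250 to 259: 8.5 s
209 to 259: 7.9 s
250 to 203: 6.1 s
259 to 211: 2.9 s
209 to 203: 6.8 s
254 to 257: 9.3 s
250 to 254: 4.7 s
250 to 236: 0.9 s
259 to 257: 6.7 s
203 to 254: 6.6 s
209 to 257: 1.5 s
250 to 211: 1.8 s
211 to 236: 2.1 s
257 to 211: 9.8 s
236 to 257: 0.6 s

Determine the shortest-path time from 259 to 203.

Candidate routes:
259 → 236 → 250 → 203: 2.3+0.9+6.1 = 9.3
259 → 236 → 257 → 209 → 203: 2.3+0.6+1.5+6.8 = 11.2
259 → 254 → 203: 5.2+6.6 = 11.8
259 → 211 → 250 → 203: 2.9+1.8+6.1 = 10.8
The minimum is 9.3 s via 259 → 236 → 250 → 203.

9.3 s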